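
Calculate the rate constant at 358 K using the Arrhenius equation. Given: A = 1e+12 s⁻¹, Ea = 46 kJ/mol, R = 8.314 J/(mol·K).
1.94e+05 s⁻¹

k = A·exp(-Ea/(R·T)) = 1e+12·exp(-46000/(8.314·358)) = 1e+12·exp(-15.4548) = 1e+12·1.9411e-07 = 1.94e+05 s⁻¹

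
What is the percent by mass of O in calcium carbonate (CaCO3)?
Mass of O in formula = 16.0 × 3 = 48 g/mol
Molar mass = 100.09 g/mol
% O = (48/100.09) × 100% = 47.96%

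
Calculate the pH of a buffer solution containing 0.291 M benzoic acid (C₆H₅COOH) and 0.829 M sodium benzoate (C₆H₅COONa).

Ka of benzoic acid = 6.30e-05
pH = 4.66

pKa = -log(6.30e-05) = 4.20. pH = pKa + log([A⁻]/[HA]) = 4.20 + log(0.829/0.291)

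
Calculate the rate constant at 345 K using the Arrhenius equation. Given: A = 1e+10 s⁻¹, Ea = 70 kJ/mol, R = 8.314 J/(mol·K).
2.52e-01 s⁻¹

k = A·exp(-Ea/(R·T)) = 1e+10·exp(-70000/(8.314·345)) = 1e+10·exp(-24.4044) = 1e+10·2.5193e-11 = 2.52e-01 s⁻¹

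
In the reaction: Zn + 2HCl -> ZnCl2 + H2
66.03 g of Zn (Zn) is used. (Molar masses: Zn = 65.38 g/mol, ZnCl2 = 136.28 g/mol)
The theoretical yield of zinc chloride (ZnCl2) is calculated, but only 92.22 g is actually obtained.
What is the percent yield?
Moles of Zn = 66.03 g ÷ 65.38 g/mol = 1.00994 mol
Mole ratio: 1 mol ZnCl2 / 1 mol Zn
Moles of ZnCl2 = 1.00994 × (1/1) = 1.00994 mol
Theoretical yield = 1.00994 mol × 136.28 g/mol = 137.63 g
Actual yield = 92.22 g
Percent yield = (92.22 / 137.63) × 100% = 67.0%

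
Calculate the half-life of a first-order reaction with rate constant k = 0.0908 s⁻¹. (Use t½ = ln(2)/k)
7.63 s

t½ = ln(2)/k = 0.6931/0.0908 = 7.63 s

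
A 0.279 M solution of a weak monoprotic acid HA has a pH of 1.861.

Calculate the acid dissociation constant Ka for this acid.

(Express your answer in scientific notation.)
K_a = 7.15e-04

[H⁺] = 10^(−pH) = 10^(−1.861) = 1.377e-02 M. For HA ⇌ H⁺ + A⁻, Ka = x²/(C − x) = (1.377e-02)²/(0.279 − 1.377e-02) = 7.15e-04.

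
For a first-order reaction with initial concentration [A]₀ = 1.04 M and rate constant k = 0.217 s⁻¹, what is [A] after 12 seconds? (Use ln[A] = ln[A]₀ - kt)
0.0769 M

ln[A] = ln[A]₀ - k·t = ln(1.04) - (0.217)·(12) = 0.0392 - 2.6040 = -2.5648
[A] = e^(-2.5648) = 0.0769 M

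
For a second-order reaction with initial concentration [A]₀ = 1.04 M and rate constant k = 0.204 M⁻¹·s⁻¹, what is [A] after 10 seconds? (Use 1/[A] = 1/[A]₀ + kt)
0.3332 M

1/[A] = 1/[A]₀ + k·t = 1/1.04 + (0.204)·(10) = 0.9615 + 2.0400 = 3.0015
[A] = 1/3.0015 = 0.3332 M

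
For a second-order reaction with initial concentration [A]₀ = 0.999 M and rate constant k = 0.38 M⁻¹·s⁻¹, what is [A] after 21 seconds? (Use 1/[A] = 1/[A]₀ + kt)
0.1113 M

1/[A] = 1/[A]₀ + k·t = 1/0.999 + (0.38)·(21) = 1.0010 + 7.9800 = 8.9810
[A] = 1/8.9810 = 0.1113 M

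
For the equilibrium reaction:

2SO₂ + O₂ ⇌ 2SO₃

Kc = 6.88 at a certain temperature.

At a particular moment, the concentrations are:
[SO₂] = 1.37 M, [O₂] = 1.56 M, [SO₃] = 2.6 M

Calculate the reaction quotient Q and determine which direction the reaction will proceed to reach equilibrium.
Q = 2.309, Q < K, reaction proceeds forward (toward products)

Q = ([SO₃]^2) / ([SO₂]^2 × [O₂])
  = ((2.6)^2) / ((1.37)^2·(1.56)) = 6.76/2.928 = 2.309
Since Q = 2.309 < Kc = 6.88, the reaction proceeds forward (toward products) to reach equilibrium.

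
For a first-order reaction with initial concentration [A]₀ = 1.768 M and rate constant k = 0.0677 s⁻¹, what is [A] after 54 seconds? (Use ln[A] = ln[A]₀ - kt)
0.0457 M

ln[A] = ln[A]₀ - k·t = ln(1.768) - (0.0677)·(54) = 0.5698 - 3.6558 = -3.0860
[A] = e^(-3.0860) = 0.0457 M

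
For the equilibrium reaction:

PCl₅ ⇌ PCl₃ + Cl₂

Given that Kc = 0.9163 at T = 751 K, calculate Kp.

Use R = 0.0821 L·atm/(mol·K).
K_p = 56.4964

Δn = (moles gaseous products) − (moles gaseous reactants) = 1
T = 751 K; RT = 0.0821 × 751 = 61.6571
Kp = Kc·(RT)^Δn = 0.9163 × (61.6571)^1 = 0.9163 × 61.6571 = 56.4964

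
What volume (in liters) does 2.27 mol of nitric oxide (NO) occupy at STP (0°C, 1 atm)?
At STP, 1 mol of gas occupies 22.4 L
Volume = 2.27 mol × 22.4 L/mol = 50.85 L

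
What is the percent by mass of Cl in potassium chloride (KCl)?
Mass of Cl in formula = 35.45 × 1 = 35.45 g/mol
Molar mass = 74.55 g/mol
% Cl = (35.45/74.55) × 100% = 47.55%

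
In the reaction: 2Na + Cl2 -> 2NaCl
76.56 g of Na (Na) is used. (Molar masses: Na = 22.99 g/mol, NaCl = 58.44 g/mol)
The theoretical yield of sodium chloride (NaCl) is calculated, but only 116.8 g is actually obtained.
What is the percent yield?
Moles of Na = 76.56 g ÷ 22.99 g/mol = 3.33014 mol
Mole ratio: 2 mol NaCl / 2 mol Na
Moles of NaCl = 3.33014 × (2/2) = 3.33014 mol
Theoretical yield = 3.33014 mol × 58.44 g/mol = 194.61 g
Actual yield = 116.8 g
Percent yield = (116.8 / 194.61) × 100% = 60.0%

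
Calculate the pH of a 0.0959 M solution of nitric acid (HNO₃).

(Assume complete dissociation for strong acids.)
pH = 1.02

[H⁺] = 0.0959 M for strong acid. pH = -log[H⁺] = -log(0.0959)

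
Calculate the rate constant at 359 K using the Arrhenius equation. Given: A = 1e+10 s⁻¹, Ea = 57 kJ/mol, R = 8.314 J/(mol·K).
5.08e+01 s⁻¹

k = A·exp(-Ea/(R·T)) = 1e+10·exp(-57000/(8.314·359)) = 1e+10·exp(-19.0972) = 1e+10·5.0837e-09 = 5.08e+01 s⁻¹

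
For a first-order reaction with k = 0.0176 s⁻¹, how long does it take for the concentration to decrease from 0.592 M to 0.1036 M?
99.03 s

From ln[A] = ln[A]₀ - k·t: t = ln([A]₀/[A])/k = ln(0.592/0.1036)/0.0176 = ln(5.7143)/0.0176 = 1.7430/0.0176 = 99.03 s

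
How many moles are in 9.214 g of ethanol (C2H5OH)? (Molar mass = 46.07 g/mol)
Moles = 9.214 g ÷ 46.07 g/mol = 0.2 mol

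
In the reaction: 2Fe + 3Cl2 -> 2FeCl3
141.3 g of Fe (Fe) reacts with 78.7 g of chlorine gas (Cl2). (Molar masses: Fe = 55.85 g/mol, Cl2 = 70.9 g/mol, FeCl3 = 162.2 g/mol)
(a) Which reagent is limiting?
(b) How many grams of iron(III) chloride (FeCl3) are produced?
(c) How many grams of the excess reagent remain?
(a) Cl2, (b) 120 g, (c) 99.97 g

Moles of Fe = 141.3 g ÷ 55.85 g/mol = 2.52999 mol
Moles of Cl2 = 78.7 g ÷ 70.9 g/mol = 1.11001 mol
Moles ÷ coefficient: Fe: 2.52999/2 = 1.265, Cl2: 1.11001/3 = 0.37
(a) Cl2 has the smaller value, so Cl2 is the limiting reagent.
(b) Moles of FeCl3 = 1.11001 mol Cl2 × (2/3) = 0.740009 mol; mass = 0.740009 mol × 162.2 g/mol = 120 g
(c) Fe consumed = 1.11001 × (2/3) = 0.740009 mol; remaining = 2.52999 − 0.740009 = 1.78998 mol; mass = 1.78998 mol × 55.85 g/mol = 99.97 g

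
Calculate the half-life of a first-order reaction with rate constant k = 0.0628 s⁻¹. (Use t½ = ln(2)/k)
11.04 s

t½ = ln(2)/k = 0.6931/0.0628 = 11.04 s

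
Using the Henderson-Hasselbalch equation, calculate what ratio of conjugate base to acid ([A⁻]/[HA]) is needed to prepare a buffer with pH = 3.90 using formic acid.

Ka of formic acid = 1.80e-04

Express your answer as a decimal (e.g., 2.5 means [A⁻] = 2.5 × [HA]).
[A⁻]/[HA] = 1.430

pKa = −log(1.80e-04) = 3.7447. pH = pKa + log([A⁻]/[HA]). 3.90 = 3.7447 + log(ratio). log(ratio) = 3.90 − 3.7447 = 0.1553. ratio = 10^(0.1553) = 1.430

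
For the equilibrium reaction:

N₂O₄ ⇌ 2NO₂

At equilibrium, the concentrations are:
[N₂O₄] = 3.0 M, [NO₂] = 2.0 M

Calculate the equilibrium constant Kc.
K_c = 1.3333

Kc = ([NO₂]^2) / ([N₂O₄])
   = ((2.0)^2) / ((3.0))
   = 4 / 3 = 1.3333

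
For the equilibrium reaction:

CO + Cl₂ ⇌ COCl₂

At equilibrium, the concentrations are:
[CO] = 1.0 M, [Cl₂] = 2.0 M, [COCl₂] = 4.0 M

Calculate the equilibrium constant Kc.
K_c = 2.0000

Kc = ([COCl₂]) / ([CO] × [Cl₂])
   = ((4.0)) / ((1.0)·(2.0))
   = 4 / 2 = 2.0000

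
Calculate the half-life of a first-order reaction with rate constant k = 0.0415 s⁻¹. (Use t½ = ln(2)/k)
16.70 s

t½ = ln(2)/k = 0.6931/0.0415 = 16.70 s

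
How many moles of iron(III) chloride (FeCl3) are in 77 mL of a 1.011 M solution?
Moles = Molarity × Volume (L)
Moles = 1.011 M × 0.077 L = 0.07785 mol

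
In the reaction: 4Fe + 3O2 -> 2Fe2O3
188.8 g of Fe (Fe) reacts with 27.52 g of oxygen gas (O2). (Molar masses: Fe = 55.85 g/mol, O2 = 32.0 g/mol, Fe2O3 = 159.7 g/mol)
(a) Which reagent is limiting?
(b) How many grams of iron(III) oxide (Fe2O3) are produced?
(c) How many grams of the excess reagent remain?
(a) O2, (b) 91.56 g, (c) 124.8 g

Moles of Fe = 188.8 g ÷ 55.85 g/mol = 3.38048 mol
Moles of O2 = 27.52 g ÷ 32.0 g/mol = 0.86 mol
Moles ÷ coefficient: Fe: 3.38048/4 = 0.8451, O2: 0.86/3 = 0.2867
(a) O2 has the smaller value, so O2 is the limiting reagent.
(b) Moles of Fe2O3 = 0.86 mol O2 × (2/3) = 0.573333 mol; mass = 0.573333 mol × 159.7 g/mol = 91.56 g
(c) Fe consumed = 0.86 × (4/3) = 1.14667 mol; remaining = 3.38048 − 1.14667 = 2.23382 mol; mass = 2.23382 mol × 55.85 g/mol = 124.8 g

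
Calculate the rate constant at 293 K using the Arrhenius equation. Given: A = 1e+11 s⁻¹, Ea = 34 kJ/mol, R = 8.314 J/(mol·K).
8.68e+04 s⁻¹

k = A·exp(-Ea/(R·T)) = 1e+11·exp(-34000/(8.314·293)) = 1e+11·exp(-13.9573) = 1e+11·8.6781e-07 = 8.68e+04 s⁻¹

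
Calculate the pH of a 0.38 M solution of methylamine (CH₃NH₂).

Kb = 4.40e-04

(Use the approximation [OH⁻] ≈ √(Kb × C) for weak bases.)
pH = 12.11

[OH⁻] = √(Kb × C) = √(4.40e-04 × 0.38) = 1.2931e-02. pOH = 1.89, pH = 14 - pOH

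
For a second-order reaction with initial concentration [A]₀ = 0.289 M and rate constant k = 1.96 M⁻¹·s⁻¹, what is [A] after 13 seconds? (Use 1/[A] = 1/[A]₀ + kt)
0.0346 M

1/[A] = 1/[A]₀ + k·t = 1/0.289 + (1.96)·(13) = 3.4602 + 25.4800 = 28.9402
[A] = 1/28.9402 = 0.0346 M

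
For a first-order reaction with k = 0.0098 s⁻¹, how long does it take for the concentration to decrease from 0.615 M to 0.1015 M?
183.83 s

From ln[A] = ln[A]₀ - k·t: t = ln([A]₀/[A])/k = ln(0.615/0.1015)/0.0098 = ln(6.0591)/0.0098 = 1.8016/0.0098 = 183.83 s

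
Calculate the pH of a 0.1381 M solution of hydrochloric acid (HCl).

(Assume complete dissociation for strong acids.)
pH = 0.86

[H⁺] = 0.1381 M for strong acid. pH = -log[H⁺] = -log(0.1381)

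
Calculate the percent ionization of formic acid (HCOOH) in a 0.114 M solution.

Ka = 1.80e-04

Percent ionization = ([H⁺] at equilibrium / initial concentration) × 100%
Percent ionization = 3.9%

Let x = [H⁺]. Ka = x²/(C - x) ⇒ x² + (1.80e-04)x - (1.80e-04)(0.114) = 0. x = 4.4408e-03. Percent = (4.4408e-03/0.114) × 100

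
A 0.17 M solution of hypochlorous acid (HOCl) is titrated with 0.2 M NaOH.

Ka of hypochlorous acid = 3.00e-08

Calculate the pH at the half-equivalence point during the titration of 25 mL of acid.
pH = pKa = 7.52

At the half-equivalence point, [HA] = [A⁻], so by Henderson–Hasselbalch pH = pKa + log(1) = pKa.
pKa = −log(3.00e-08) = 7.52.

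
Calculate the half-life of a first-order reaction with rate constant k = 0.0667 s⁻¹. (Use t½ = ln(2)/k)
10.39 s

t½ = ln(2)/k = 0.6931/0.0667 = 10.39 s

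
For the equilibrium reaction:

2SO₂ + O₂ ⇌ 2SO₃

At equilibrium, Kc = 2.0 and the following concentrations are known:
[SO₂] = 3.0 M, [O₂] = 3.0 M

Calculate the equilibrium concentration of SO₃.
[SO₃] = 7.3485 M

Kc = ([SO₃]^2) / ([SO₂]^2 × [O₂]) = 2.0
[SO₃]^2 = Kc · (reactant terms)/(other product terms) = 2.0 · 27 / 1 = 54
[SO₃] = (54)^(1/2) = 7.3485 M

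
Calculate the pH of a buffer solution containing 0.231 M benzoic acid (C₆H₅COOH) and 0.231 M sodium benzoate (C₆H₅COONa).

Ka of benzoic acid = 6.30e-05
pH = 4.20

pKa = -log(6.30e-05) = 4.20. pH = pKa + log([A⁻]/[HA]) = 4.20 + log(0.231/0.231)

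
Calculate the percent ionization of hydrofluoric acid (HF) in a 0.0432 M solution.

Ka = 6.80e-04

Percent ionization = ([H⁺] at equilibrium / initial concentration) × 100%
Percent ionization = 11.8%

Let x = [H⁺]. Ka = x²/(C - x) ⇒ x² + (6.80e-04)x - (6.80e-04)(0.0432) = 0. x = 5.0906e-03. Percent = (5.0906e-03/0.0432) × 100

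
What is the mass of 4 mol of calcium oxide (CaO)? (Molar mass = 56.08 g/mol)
Mass = 4 mol × 56.08 g/mol = 224.3 g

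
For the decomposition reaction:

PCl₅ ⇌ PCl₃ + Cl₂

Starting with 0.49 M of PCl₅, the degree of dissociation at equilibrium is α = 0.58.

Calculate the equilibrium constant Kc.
K_c = 0.3925

x = α·[A]₀ = 0.58 × 0.49 = 0.2842 M dissociated.
At eq: [PCl₅] = 0.49 − 0.2842 = 0.2058 M; [PCl₃] = [Cl₂] = x = 0.2842 M.
Kc = [PCl₃][Cl₂]/[PCl₅] = (0.2842)²/0.2058 = 0.3925.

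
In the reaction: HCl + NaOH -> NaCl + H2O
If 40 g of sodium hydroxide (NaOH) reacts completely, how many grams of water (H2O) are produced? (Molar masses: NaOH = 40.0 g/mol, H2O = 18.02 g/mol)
Moles of NaOH = 40 g ÷ 40.0 g/mol = 1 mol
Mole ratio: 1 mol H2O / 1 mol NaOH
Moles of H2O = 1 × (1/1) = 1 mol
Mass of H2O = 1 mol × 18.02 g/mol = 18.02 g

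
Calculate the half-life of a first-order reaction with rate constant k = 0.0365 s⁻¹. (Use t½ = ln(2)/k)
18.99 s

t½ = ln(2)/k = 0.6931/0.0365 = 18.99 s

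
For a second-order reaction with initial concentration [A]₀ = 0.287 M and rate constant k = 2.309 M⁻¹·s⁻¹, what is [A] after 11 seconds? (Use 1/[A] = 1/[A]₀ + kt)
0.0346 M

1/[A] = 1/[A]₀ + k·t = 1/0.287 + (2.309)·(11) = 3.4843 + 25.3990 = 28.8833
[A] = 1/28.8833 = 0.0346 M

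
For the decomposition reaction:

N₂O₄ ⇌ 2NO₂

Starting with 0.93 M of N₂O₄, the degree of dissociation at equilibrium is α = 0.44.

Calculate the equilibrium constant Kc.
K_c = 1.2861

x = α·[A]₀ = 0.44 × 0.93 = 0.4092 M dissociated.
At eq: [N₂O₄] = 0.93 − 0.4092 = 0.5208 M; [NO₂] = 2x = 0.8184 M.
Kc = [NO₂]²/[N₂O₄] = (0.8184)²/0.5208 = 1.286.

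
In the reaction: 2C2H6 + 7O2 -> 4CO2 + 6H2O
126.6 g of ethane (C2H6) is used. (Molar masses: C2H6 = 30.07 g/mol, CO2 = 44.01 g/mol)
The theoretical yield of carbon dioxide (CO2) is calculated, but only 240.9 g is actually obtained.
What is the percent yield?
Moles of C2H6 = 126.6 g ÷ 30.07 g/mol = 4.21018 mol
Mole ratio: 4 mol CO2 / 2 mol C2H6
Moles of CO2 = 4.21018 × (4/2) = 8.42035 mol
Theoretical yield = 8.42035 mol × 44.01 g/mol = 370.58 g
Actual yield = 240.9 g
Percent yield = (240.9 / 370.58) × 100% = 65.0%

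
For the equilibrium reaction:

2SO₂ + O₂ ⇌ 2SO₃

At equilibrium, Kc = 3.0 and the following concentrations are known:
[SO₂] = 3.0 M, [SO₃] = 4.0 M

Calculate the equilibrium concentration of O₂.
[O₂] = 0.5926 M

Kc = ([SO₃]^2) / ([SO₂]^2 × [O₂]) = 3.0
[O₂]^1 = (product terms)/(Kc · other reactant terms) = 16 / (3.0 · 9) = 0.59259
[O₂] = 0.5926 M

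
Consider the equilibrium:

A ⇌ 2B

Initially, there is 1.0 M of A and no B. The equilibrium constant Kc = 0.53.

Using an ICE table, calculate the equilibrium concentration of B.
[B] = 0.607 M

ICE: [A] = 1.0 − x, [B] = 2x.
Kc = (2x)²/(1.0 − x) = 0.53 ⇒ 4x² + 0.53x − 0.53 = 0.
x = (−0.53 + √(0.53² + 4·4·0.53))/(2·4) = (−0.53 + √8.7609)/8 = 0.30374.
[B] = 2x = 0.607 M.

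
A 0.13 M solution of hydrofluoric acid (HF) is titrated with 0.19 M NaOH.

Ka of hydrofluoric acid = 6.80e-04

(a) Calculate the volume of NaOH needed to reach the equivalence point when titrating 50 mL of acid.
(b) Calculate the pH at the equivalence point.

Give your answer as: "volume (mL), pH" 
V = 34.2 mL, pH = 8.03

(a) At equivalence: moles acid = moles base.
moles acid = 0.13 × 0.05 = 0.0065 mol; V_NaOH = 0.0065/0.19 = 0.03421 L = 34.2 mL.
(b) At equivalence, all acid → conjugate base A⁻ at [A⁻] = 0.0065/0.08421 = 0.07719 M.
Kb = Kw/Ka = 1.0e-14/6.80e-04 = 1.471e-11; [OH⁻] = √(Kb·[A⁻]) = 1.065e-06; pOH = 5.97; pH = 14 − pOH = 8.03.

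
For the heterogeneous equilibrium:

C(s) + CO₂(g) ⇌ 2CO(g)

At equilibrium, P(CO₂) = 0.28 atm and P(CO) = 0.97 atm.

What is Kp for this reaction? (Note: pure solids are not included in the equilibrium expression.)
K_p = 3.360

Solid C is excluded.
Kp = P(CO)²/P(CO₂) = (0.97)²/0.28 = 0.9409/0.28 = 3.360.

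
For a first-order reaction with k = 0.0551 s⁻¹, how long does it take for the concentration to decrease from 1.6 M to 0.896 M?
10.52 s

From ln[A] = ln[A]₀ - k·t: t = ln([A]₀/[A])/k = ln(1.6/0.896)/0.0551 = ln(1.7857)/0.0551 = 0.5798/0.0551 = 10.52 s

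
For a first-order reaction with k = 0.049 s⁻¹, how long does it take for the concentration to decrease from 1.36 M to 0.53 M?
19.23 s

From ln[A] = ln[A]₀ - k·t: t = ln([A]₀/[A])/k = ln(1.36/0.53)/0.049 = ln(2.5660)/0.049 = 0.9424/0.049 = 19.23 s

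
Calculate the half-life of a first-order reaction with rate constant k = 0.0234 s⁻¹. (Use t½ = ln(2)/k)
29.62 s

t½ = ln(2)/k = 0.6931/0.0234 = 29.62 s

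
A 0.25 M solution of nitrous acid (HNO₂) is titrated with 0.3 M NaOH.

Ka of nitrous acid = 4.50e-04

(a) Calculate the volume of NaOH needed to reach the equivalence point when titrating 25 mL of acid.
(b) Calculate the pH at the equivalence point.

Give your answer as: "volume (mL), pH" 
V = 20.8 mL, pH = 8.24

(a) At equivalence: moles acid = moles base.
moles acid = 0.25 × 0.025 = 0.00625 mol; V_NaOH = 0.00625/0.3 = 0.02083 L = 20.8 mL.
(b) At equivalence, all acid → conjugate base A⁻ at [A⁻] = 0.00625/0.04583 = 0.1364 M.
Kb = Kw/Ka = 1.0e-14/4.50e-04 = 2.222e-11; [OH⁻] = √(Kb·[A⁻]) = 1.741e-06; pOH = 5.76; pH = 14 − pOH = 8.24.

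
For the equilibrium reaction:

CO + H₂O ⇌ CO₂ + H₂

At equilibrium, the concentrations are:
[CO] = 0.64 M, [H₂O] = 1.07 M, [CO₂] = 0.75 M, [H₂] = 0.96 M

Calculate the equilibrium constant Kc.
K_c = 1.0514

Kc = ([CO₂] × [H₂]) / ([CO] × [H₂O])
   = ((0.75)·(0.96)) / ((0.64)·(1.07))
   = 0.72 / 0.6848 = 1.0514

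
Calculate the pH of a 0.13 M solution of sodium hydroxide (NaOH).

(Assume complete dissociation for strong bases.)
pH = 13.11

[OH⁻] = 0.13 M for strong base. pOH = -log[OH⁻] = 0.89, pH = 14 - pOH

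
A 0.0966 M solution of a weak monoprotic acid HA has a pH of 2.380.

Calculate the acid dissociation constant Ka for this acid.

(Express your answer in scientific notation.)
K_a = 1.88e-04

[H⁺] = 10^(−pH) = 10^(−2.380) = 4.169e-03 M. For HA ⇌ H⁺ + A⁻, Ka = x²/(C − x) = (4.169e-03)²/(0.0966 − 4.169e-03) = 1.88e-04.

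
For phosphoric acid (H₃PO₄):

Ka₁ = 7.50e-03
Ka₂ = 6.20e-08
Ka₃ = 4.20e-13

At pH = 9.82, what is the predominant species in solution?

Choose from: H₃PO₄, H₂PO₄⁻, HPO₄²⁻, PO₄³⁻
HPO₄²⁻

pKa1 = 2.12, pKa2 = 7.21, pKa3 = 12.38. Each pKa is the crossover between adjacent species; pH = 9.82 lies in the region where HPO₄²⁻ predominates.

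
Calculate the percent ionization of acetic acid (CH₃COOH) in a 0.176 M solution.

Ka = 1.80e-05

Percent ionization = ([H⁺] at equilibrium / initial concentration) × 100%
Percent ionization = 1.01%

Let x = [H⁺]. Ka = x²/(C - x) ⇒ x² + (1.80e-05)x - (1.80e-05)(0.176) = 0. x = 1.7709e-03. Percent = (1.7709e-03/0.176) × 100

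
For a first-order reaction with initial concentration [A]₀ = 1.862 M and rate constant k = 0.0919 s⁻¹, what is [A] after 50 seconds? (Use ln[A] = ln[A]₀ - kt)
0.0188 M

ln[A] = ln[A]₀ - k·t = ln(1.862) - (0.0919)·(50) = 0.6217 - 4.5950 = -3.9733
[A] = e^(-3.9733) = 0.0188 M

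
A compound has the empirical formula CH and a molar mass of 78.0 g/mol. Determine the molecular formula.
Empirical formula mass of CH = 13.02 g/mol
Multiplier = 78.0 / 13.02 ≈ 6
Molecular formula = (CH) × 6 = C6H6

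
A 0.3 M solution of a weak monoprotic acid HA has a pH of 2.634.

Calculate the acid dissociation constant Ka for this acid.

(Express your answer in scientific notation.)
K_a = 1.81e-05

[H⁺] = 10^(−pH) = 10^(−2.634) = 2.323e-03 M. For HA ⇌ H⁺ + A⁻, Ka = x²/(C − x) = (2.323e-03)²/(0.3 − 2.323e-03) = 1.81e-05.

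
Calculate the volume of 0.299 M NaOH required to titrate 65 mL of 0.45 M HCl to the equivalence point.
V_{base} = 97.8 mL

At equivalence: moles acid = moles base.
moles HCl = 0.45 M × 0.065 L = 0.02925 mol
V_NaOH = 0.02925 mol ÷ 0.299 M = 0.09783 L = 97.8 mL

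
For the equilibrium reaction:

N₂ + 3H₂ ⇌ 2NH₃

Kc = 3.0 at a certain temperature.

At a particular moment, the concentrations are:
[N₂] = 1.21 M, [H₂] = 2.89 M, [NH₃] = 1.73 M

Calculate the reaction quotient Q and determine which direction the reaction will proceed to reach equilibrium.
Q = 0.102, Q < K, reaction proceeds forward (toward products)

Q = ([NH₃]^2) / ([N₂] × [H₂]^3)
  = ((1.73)^2) / ((1.21)·(2.89)^3) = 2.9929/29.206 = 0.1025
Since Q = 0.1025 < Kc = 3.0, the reaction proceeds forward (toward products) to reach equilibrium.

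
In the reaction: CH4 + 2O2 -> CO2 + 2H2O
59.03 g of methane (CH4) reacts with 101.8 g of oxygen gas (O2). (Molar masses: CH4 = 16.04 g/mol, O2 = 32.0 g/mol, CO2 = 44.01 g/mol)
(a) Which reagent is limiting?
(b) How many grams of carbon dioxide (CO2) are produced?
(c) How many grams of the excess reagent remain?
(a) O2, (b) 70 g, (c) 33.52 g

Moles of CH4 = 59.03 g ÷ 16.04 g/mol = 3.68017 mol
Moles of O2 = 101.8 g ÷ 32.0 g/mol = 3.18125 mol
Moles ÷ coefficient: CH4: 3.68017/1 = 3.68, O2: 3.18125/2 = 1.591
(a) O2 has the smaller value, so O2 is the limiting reagent.
(b) Moles of CO2 = 3.18125 mol O2 × (1/2) = 1.59062 mol; mass = 1.59062 mol × 44.01 g/mol = 70 g
(c) CH4 consumed = 3.18125 × (1/2) = 1.59062 mol; remaining = 3.68017 − 1.59062 = 2.08955 mol; mass = 2.08955 mol × 16.04 g/mol = 33.52 g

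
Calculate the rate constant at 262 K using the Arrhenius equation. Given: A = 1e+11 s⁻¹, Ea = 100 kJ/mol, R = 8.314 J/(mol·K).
1.15e-09 s⁻¹

k = A·exp(-Ea/(R·T)) = 1e+11·exp(-100000/(8.314·262)) = 1e+11·exp(-45.9080) = 1e+11·1.1545e-20 = 1.15e-09 s⁻¹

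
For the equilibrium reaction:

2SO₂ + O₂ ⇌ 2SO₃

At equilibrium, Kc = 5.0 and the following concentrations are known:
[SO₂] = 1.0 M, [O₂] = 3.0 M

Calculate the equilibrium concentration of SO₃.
[SO₃] = 3.8730 M

Kc = ([SO₃]^2) / ([SO₂]^2 × [O₂]) = 5.0
[SO₃]^2 = Kc · (reactant terms)/(other product terms) = 5.0 · 3 / 1 = 15
[SO₃] = (15)^(1/2) = 3.8730 M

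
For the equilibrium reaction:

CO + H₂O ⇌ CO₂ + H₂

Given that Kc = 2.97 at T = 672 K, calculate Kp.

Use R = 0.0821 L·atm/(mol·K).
K_p = 2.9700

Δn = (moles gaseous products) − (moles gaseous reactants) = 0
T = 672 K; RT = 0.0821 × 672 = 55.1712
Kp = Kc·(RT)^Δn = 2.97 × (55.1712)^0 = 2.97 × 1 = 2.9700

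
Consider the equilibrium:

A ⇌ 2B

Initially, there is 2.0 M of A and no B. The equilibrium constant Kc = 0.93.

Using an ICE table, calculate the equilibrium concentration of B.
[B] = 1.151 M

ICE: [A] = 2.0 − x, [B] = 2x.
Kc = (2x)²/(2.0 − x) = 0.93 ⇒ 4x² + 0.93x − 1.86 = 0.
x = (−0.93 + √(0.93² + 4·4·1.86))/(2·4) = (−0.93 + √30.625)/8 = 0.5755.
[B] = 2x = 1.151 M.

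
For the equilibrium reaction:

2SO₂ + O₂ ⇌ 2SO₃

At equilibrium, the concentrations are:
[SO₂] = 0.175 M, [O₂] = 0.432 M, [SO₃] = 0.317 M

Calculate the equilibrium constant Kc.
K_c = 7.5955

Kc = ([SO₃]^2) / ([SO₂]^2 × [O₂])
   = ((0.317)^2) / ((0.175)^2·(0.432))
   = 0.10049 / 0.01323 = 7.5955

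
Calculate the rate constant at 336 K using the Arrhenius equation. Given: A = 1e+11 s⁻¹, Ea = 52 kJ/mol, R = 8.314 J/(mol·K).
8.24e+02 s⁻¹

k = A·exp(-Ea/(R·T)) = 1e+11·exp(-52000/(8.314·336)) = 1e+11·exp(-18.6146) = 1e+11·8.2371e-09 = 8.24e+02 s⁻¹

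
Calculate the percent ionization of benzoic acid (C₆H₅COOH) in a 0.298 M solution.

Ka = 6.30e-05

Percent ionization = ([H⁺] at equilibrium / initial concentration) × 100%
Percent ionization = 1.44%

Let x = [H⁺]. Ka = x²/(C - x) ⇒ x² + (6.30e-05)x - (6.30e-05)(0.298) = 0. x = 4.3015e-03. Percent = (4.3015e-03/0.298) × 100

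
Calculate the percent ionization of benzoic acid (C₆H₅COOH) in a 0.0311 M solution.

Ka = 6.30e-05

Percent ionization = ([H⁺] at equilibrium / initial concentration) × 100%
Percent ionization = 4.4%

Let x = [H⁺]. Ka = x²/(C - x) ⇒ x² + (6.30e-05)x - (6.30e-05)(0.0311) = 0. x = 1.3686e-03. Percent = (1.3686e-03/0.0311) × 100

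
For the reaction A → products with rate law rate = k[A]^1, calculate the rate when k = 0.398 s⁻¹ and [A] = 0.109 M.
0.04338 M/s

rate = k·[A]^1 = 0.398·(0.109)^1 = 0.398·0.109 = 0.04338 M/s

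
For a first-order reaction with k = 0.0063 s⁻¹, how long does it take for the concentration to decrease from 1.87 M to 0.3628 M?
260.29 s

From ln[A] = ln[A]₀ - k·t: t = ln([A]₀/[A])/k = ln(1.87/0.3628)/0.0063 = ln(5.1544)/0.0063 = 1.6398/0.0063 = 260.29 s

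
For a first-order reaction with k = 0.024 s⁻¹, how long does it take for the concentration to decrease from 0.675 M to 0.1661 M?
58.42 s

From ln[A] = ln[A]₀ - k·t: t = ln([A]₀/[A])/k = ln(0.675/0.1661)/0.024 = ln(4.0638)/0.024 = 1.4021/0.024 = 58.42 s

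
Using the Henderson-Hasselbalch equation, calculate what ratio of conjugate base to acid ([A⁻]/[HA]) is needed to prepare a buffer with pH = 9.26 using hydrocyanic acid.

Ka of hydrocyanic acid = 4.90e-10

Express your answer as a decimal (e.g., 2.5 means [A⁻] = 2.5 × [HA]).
[A⁻]/[HA] = 0.892

pKa = −log(4.90e-10) = 9.3098. pH = pKa + log([A⁻]/[HA]). 9.26 = 9.3098 + log(ratio). log(ratio) = 9.26 − 9.3098 = -0.0498. ratio = 10^(-0.0498) = 0.892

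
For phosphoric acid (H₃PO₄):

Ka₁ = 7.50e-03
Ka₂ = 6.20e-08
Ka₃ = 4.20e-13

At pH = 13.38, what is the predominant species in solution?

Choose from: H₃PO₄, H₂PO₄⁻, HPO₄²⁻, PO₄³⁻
PO₄³⁻

pKa1 = 2.12, pKa2 = 7.21, pKa3 = 12.38. Each pKa is the crossover between adjacent species; pH = 13.38 lies in the region where PO₄³⁻ predominates.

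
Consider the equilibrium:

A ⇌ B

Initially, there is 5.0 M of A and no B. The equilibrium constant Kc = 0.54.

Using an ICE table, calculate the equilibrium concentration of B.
[B] = 1.753 M

ICE: [A] = 5.0 − x, [B] = x.
Kc = x/(5.0 − x) = 0.54 ⇒ x = 0.54·5.0/(1 + 0.54) = 2.7/1.54 = 1.753.
[B] = x = 1.753 M.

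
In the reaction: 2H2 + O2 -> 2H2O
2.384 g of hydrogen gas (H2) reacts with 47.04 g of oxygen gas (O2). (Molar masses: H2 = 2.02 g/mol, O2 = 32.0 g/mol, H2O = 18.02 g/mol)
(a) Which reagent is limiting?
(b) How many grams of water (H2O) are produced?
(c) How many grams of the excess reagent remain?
(a) H2, (b) 21.27 g, (c) 28.16 g

Moles of H2 = 2.384 g ÷ 2.02 g/mol = 1.1802 mol
Moles of O2 = 47.04 g ÷ 32.0 g/mol = 1.47 mol
Moles ÷ coefficient: H2: 1.1802/2 = 0.5901, O2: 1.47/1 = 1.47
(a) H2 has the smaller value, so H2 is the limiting reagent.
(b) Moles of H2O = 1.1802 mol H2 × (2/2) = 1.1802 mol; mass = 1.1802 mol × 18.02 g/mol = 21.27 g
(c) O2 consumed = 1.1802 × (1/2) = 0.590099 mol; remaining = 1.47 − 0.590099 = 0.879901 mol; mass = 0.879901 mol × 32.0 g/mol = 28.16 g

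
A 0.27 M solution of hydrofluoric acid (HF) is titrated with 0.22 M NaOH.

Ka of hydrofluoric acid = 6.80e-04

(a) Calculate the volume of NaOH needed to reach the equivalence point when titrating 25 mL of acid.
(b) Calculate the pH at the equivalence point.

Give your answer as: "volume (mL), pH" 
V = 30.7 mL, pH = 8.13

(a) At equivalence: moles acid = moles base.
moles acid = 0.27 × 0.025 = 0.00675 mol; V_NaOH = 0.00675/0.22 = 0.03068 L = 30.7 mL.
(b) At equivalence, all acid → conjugate base A⁻ at [A⁻] = 0.00675/0.05568 = 0.1212 M.
Kb = Kw/Ka = 1.0e-14/6.80e-04 = 1.471e-11; [OH⁻] = √(Kb·[A⁻]) = 1.335e-06; pOH = 5.87; pH = 14 − pOH = 8.13.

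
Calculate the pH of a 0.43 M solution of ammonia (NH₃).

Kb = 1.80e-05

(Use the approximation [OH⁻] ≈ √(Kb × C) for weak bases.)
pH = 11.44

[OH⁻] = √(Kb × C) = √(1.80e-05 × 0.43) = 2.7821e-03. pOH = 2.56, pH = 14 - pOH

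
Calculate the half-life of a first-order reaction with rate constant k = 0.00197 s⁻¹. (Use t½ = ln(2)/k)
351.85 s

t½ = ln(2)/k = 0.6931/0.00197 = 351.85 s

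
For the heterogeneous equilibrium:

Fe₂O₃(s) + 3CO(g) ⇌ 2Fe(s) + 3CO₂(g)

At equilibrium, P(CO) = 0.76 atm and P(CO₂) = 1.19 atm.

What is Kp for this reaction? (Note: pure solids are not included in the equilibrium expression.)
K_p = 3.839

Solids (Fe₂O₃, Fe) are excluded.
Kp = P(CO₂)³/P(CO)³ = (1.19)³/(0.76)³ = 1.685/0.439 = 3.839.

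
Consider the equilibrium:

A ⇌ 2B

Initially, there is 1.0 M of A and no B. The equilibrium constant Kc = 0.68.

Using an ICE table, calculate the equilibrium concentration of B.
[B] = 0.672 M

ICE: [A] = 1.0 − x, [B] = 2x.
Kc = (2x)²/(1.0 − x) = 0.68 ⇒ 4x² + 0.68x − 0.68 = 0.
x = (−0.68 + √(0.68² + 4·4·0.68))/(2·4) = (−0.68 + √11.342)/8 = 0.33598.
[B] = 2x = 0.672 M.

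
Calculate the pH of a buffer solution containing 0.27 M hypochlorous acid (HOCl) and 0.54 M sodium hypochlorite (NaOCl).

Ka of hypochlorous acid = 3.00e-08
pH = 7.82

pKa = -log(3.00e-08) = 7.52. pH = pKa + log([A⁻]/[HA]) = 7.52 + log(0.54/0.27)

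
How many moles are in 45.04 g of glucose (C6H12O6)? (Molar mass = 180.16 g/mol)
Moles = 45.04 g ÷ 180.16 g/mol = 0.25 mol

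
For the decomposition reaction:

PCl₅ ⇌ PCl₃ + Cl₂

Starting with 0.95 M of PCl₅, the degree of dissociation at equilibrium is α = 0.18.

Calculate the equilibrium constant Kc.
K_c = 0.0375

x = α·[A]₀ = 0.18 × 0.95 = 0.171 M dissociated.
At eq: [PCl₅] = 0.95 − 0.171 = 0.779 M; [PCl₃] = [Cl₂] = x = 0.171 M.
Kc = [PCl₃][Cl₂]/[PCl₅] = (0.171)²/0.779 = 0.03754.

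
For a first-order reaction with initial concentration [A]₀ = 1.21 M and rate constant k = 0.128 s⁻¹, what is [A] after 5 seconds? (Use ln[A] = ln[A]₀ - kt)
0.6380 M

ln[A] = ln[A]₀ - k·t = ln(1.21) - (0.128)·(5) = 0.1906 - 0.6400 = -0.4494
[A] = e^(-0.4494) = 0.6380 M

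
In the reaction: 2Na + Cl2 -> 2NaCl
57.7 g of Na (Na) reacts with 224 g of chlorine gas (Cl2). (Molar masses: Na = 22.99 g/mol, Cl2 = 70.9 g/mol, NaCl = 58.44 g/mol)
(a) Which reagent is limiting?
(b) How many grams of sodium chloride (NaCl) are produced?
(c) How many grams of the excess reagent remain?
(a) Na, (b) 146.7 g, (c) 135 g

Moles of Na = 57.7 g ÷ 22.99 g/mol = 2.50979 mol
Moles of Cl2 = 224 g ÷ 70.9 g/mol = 3.15938 mol
Moles ÷ coefficient: Na: 2.50979/2 = 1.255, Cl2: 3.15938/1 = 3.159
(a) Na has the smaller value, so Na is the limiting reagent.
(b) Moles of NaCl = 2.50979 mol Na × (2/2) = 2.50979 mol; mass = 2.50979 mol × 58.44 g/mol = 146.7 g
(c) Cl2 consumed = 2.50979 × (1/2) = 1.25489 mol; remaining = 3.15938 − 1.25489 = 1.90449 mol; mass = 1.90449 mol × 70.9 g/mol = 135 g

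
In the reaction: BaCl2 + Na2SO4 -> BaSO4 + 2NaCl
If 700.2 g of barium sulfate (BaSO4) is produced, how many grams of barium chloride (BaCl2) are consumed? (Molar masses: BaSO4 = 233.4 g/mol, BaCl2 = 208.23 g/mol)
Moles of BaSO4 = 700.2 g ÷ 233.4 g/mol = 3 mol
Mole ratio: 1 mol BaCl2 / 1 mol BaSO4
Moles of BaCl2 = 3 × (1/1) = 3 mol
Mass of BaCl2 = 3 mol × 208.23 g/mol = 624.7 g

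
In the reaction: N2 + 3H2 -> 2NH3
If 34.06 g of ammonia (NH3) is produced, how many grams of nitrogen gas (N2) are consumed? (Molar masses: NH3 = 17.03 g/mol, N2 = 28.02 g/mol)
Moles of NH3 = 34.06 g ÷ 17.03 g/mol = 2 mol
Mole ratio: 1 mol N2 / 2 mol NH3
Moles of N2 = 2 × (1/2) = 1 mol
Mass of N2 = 1 mol × 28.02 g/mol = 28.02 g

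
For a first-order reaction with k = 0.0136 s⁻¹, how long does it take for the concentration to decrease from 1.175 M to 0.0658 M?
211.94 s

From ln[A] = ln[A]₀ - k·t: t = ln([A]₀/[A])/k = ln(1.175/0.0658)/0.0136 = ln(17.8571)/0.0136 = 2.8824/0.0136 = 211.94 s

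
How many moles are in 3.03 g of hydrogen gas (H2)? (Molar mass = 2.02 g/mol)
Moles = 3.03 g ÷ 2.02 g/mol = 1.5 mol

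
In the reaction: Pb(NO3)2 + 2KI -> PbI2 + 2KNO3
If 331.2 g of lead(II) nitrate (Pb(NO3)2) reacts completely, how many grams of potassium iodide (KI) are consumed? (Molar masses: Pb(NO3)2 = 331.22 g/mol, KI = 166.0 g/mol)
Moles of Pb(NO3)2 = 331.2 g ÷ 331.22 g/mol = 0.99994 mol
Mole ratio: 2 mol KI / 1 mol Pb(NO3)2
Moles of KI = 0.99994 × (2/1) = 1.99988 mol
Mass of KI = 1.99988 mol × 166.0 g/mol = 332 g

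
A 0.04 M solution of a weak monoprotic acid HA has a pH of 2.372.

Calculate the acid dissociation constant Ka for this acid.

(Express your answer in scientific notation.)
K_a = 5.04e-04

[H⁺] = 10^(−pH) = 10^(−2.372) = 4.246e-03 M. For HA ⇌ H⁺ + A⁻, Ka = x²/(C − x) = (4.246e-03)²/(0.04 − 4.246e-03) = 5.04e-04.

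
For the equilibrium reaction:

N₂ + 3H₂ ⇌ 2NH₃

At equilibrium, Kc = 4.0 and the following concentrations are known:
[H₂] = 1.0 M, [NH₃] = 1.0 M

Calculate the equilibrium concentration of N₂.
[N₂] = 0.2500 M

Kc = ([NH₃]^2) / ([N₂] × [H₂]^3) = 4.0
[N₂]^1 = (product terms)/(Kc · other reactant terms) = 1 / (4.0 · 1) = 0.25
[N₂] = 0.2500 M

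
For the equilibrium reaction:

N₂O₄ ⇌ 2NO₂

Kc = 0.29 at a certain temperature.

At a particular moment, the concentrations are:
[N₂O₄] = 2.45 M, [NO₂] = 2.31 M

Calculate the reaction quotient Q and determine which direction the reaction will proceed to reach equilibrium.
Q = 2.178, Q > K, reaction proceeds reverse (toward reactants)

Q = ([NO₂]^2) / ([N₂O₄])
  = ((2.31)^2) / ((2.45)) = 5.3361/2.45 = 2.178
Since Q = 2.178 > Kc = 0.29, the reaction proceeds reverse (toward reactants) to reach equilibrium.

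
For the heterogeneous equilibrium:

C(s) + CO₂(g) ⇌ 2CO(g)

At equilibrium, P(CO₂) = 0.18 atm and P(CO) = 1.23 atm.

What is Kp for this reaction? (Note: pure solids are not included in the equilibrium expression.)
K_p = 8.405

Solid C is excluded.
Kp = P(CO)²/P(CO₂) = (1.23)²/0.18 = 1.513/0.18 = 8.405.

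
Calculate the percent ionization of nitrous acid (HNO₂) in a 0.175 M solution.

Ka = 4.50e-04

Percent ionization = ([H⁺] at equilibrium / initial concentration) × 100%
Percent ionization = 4.94%

Let x = [H⁺]. Ka = x²/(C - x) ⇒ x² + (4.50e-04)x - (4.50e-04)(0.175) = 0. x = 8.6520e-03. Percent = (8.6520e-03/0.175) × 100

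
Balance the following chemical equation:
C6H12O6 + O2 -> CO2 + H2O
Balanced equation:
C6H12O6 + 6O2 -> 6CO2 + 6H2O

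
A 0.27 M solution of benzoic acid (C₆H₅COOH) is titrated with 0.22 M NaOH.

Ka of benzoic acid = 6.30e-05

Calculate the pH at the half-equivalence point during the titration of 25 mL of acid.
pH = pKa = 4.20

At the half-equivalence point, [HA] = [A⁻], so by Henderson–Hasselbalch pH = pKa + log(1) = pKa.
pKa = −log(6.30e-05) = 4.20.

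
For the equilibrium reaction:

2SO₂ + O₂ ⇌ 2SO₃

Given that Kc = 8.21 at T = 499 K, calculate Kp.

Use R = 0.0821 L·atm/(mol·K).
K_p = 0.2004

Δn = (moles gaseous products) − (moles gaseous reactants) = -1
T = 499 K; RT = 0.0821 × 499 = 40.9679
Kp = Kc·(RT)^Δn = 8.21 × (40.9679)^-1 = 8.21 × 0.0244094 = 0.2004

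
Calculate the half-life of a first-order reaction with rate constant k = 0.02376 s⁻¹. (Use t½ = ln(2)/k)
29.17 s

t½ = ln(2)/k = 0.6931/0.02376 = 29.17 s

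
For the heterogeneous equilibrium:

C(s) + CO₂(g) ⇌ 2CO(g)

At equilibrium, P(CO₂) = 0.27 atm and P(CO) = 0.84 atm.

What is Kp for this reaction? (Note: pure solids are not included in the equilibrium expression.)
K_p = 2.613

Solid C is excluded.
Kp = P(CO)²/P(CO₂) = (0.84)²/0.27 = 0.7056/0.27 = 2.613.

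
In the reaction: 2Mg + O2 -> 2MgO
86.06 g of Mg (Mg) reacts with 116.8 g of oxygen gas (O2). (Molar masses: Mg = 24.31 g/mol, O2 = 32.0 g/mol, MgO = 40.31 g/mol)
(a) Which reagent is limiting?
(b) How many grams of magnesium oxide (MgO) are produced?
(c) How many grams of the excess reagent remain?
(a) Mg, (b) 142.7 g, (c) 60.16 g

Moles of Mg = 86.06 g ÷ 24.31 g/mol = 3.54011 mol
Moles of O2 = 116.8 g ÷ 32.0 g/mol = 3.65 mol
Moles ÷ coefficient: Mg: 3.54011/2 = 1.77, O2: 3.65/1 = 3.65
(a) Mg has the smaller value, so Mg is the limiting reagent.
(b) Moles of MgO = 3.54011 mol Mg × (2/2) = 3.54011 mol; mass = 3.54011 mol × 40.31 g/mol = 142.7 g
(c) O2 consumed = 3.54011 × (1/2) = 1.77005 mol; remaining = 3.65 − 1.77005 = 1.87995 mol; mass = 1.87995 mol × 32.0 g/mol = 60.16 g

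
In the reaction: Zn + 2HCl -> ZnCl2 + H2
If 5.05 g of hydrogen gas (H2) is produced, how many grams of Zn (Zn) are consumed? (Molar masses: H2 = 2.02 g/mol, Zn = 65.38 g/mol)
Moles of H2 = 5.05 g ÷ 2.02 g/mol = 2.5 mol
Mole ratio: 1 mol Zn / 1 mol H2
Moles of Zn = 2.5 × (1/1) = 2.5 mol
Mass of Zn = 2.5 mol × 65.38 g/mol = 163.4 g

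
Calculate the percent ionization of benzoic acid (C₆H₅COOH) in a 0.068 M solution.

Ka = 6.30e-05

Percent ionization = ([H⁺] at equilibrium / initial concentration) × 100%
Percent ionization = 3%

Let x = [H⁺]. Ka = x²/(C - x) ⇒ x² + (6.30e-05)x - (6.30e-05)(0.068) = 0. x = 2.0385e-03. Percent = (2.0385e-03/0.068) × 100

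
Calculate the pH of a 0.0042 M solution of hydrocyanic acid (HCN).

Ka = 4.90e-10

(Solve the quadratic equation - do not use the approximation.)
pH = 5.84

x² + Ka×x - Ka×C = 0. Using quadratic formula: [H⁺] = 1.4343e-06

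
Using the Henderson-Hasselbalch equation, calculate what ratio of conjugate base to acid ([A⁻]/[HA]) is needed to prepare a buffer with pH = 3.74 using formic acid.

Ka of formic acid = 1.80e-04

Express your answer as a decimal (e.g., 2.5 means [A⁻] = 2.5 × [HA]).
[A⁻]/[HA] = 0.989

pKa = −log(1.80e-04) = 3.7447. pH = pKa + log([A⁻]/[HA]). 3.74 = 3.7447 + log(ratio). log(ratio) = 3.74 − 3.7447 = -0.0047. ratio = 10^(-0.0047) = 0.989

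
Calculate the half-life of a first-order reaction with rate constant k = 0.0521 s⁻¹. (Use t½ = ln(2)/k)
13.30 s

t½ = ln(2)/k = 0.6931/0.0521 = 13.30 s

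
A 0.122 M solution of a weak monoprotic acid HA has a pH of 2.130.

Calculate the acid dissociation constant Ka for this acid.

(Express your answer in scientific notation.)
K_a = 4.80e-04

[H⁺] = 10^(−pH) = 10^(−2.130) = 7.413e-03 M. For HA ⇌ H⁺ + A⁻, Ka = x²/(C − x) = (7.413e-03)²/(0.122 − 7.413e-03) = 4.80e-04.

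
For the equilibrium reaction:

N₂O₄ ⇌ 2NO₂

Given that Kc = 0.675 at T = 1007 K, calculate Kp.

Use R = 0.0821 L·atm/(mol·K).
K_p = 55.8054

Δn = (moles gaseous products) − (moles gaseous reactants) = 1
T = 1007 K; RT = 0.0821 × 1007 = 82.6747
Kp = Kc·(RT)^Δn = 0.675 × (82.6747)^1 = 0.675 × 82.6747 = 55.8054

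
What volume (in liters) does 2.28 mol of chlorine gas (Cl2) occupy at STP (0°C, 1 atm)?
At STP, 1 mol of gas occupies 22.4 L
Volume = 2.28 mol × 22.4 L/mol = 51.07 L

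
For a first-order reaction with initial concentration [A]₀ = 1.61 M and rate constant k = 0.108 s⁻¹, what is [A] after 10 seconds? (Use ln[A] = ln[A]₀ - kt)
0.5467 M

ln[A] = ln[A]₀ - k·t = ln(1.61) - (0.108)·(10) = 0.4762 - 1.0800 = -0.6038
[A] = e^(-0.6038) = 0.5467 M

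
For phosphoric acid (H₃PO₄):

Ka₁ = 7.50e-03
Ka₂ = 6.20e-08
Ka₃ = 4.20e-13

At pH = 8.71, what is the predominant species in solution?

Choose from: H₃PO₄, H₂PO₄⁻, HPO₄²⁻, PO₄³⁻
HPO₄²⁻

pKa1 = 2.12, pKa2 = 7.21, pKa3 = 12.38. Each pKa is the crossover between adjacent species; pH = 8.71 lies in the region where HPO₄²⁻ predominates.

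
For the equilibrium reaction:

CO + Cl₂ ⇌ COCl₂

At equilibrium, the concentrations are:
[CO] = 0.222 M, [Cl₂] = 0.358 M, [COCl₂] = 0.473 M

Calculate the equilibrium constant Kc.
K_c = 5.9515

Kc = ([COCl₂]) / ([CO] × [Cl₂])
   = ((0.473)) / ((0.222)·(0.358))
   = 0.473 / 0.079476 = 5.9515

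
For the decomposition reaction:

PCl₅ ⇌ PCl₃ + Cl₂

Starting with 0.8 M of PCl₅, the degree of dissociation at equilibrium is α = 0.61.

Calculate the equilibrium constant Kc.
K_c = 0.7633

x = α·[A]₀ = 0.61 × 0.8 = 0.488 M dissociated.
At eq: [PCl₅] = 0.8 − 0.488 = 0.312 M; [PCl₃] = [Cl₂] = x = 0.488 M.
Kc = [PCl₃][Cl₂]/[PCl₅] = (0.488)²/0.312 = 0.7633.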